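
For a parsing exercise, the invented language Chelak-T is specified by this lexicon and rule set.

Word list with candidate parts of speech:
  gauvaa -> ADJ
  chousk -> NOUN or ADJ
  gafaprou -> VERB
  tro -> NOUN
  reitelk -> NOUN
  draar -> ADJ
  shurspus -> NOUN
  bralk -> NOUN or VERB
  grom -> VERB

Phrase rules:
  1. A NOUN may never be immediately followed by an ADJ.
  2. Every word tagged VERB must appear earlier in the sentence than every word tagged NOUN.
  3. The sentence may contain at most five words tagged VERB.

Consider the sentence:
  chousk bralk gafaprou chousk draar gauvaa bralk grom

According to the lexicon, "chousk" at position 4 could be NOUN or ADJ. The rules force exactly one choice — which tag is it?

Candidates per position — 1:chousk {NOUN,ADJ}; 2:bralk {NOUN,VERB}; 3:gafaprou {VERB}; 4:chousk {NOUN,ADJ}; 5:draar {ADJ}; 6:gauvaa {ADJ}; 7:bralk {NOUN,VERB}; 8:grom {VERB}.
Word 1 cannot be NOUN — rule 2 would then fail for every completion. It is ADJ.
Word 2 cannot be NOUN — rule 2 would then fail for every completion. It is VERB.
Word 4 cannot be NOUN — rule 1 would then fail for every completion. It is ADJ.
Word 7 cannot be NOUN — rule 2 would then fail for every completion. It is VERB.
The unique satisfying tagging is: ADJ VERB VERB ADJ ADJ ADJ VERB VERB.
Checking: rule 1 holds; rule 2 holds; rule 3 holds.

ADJ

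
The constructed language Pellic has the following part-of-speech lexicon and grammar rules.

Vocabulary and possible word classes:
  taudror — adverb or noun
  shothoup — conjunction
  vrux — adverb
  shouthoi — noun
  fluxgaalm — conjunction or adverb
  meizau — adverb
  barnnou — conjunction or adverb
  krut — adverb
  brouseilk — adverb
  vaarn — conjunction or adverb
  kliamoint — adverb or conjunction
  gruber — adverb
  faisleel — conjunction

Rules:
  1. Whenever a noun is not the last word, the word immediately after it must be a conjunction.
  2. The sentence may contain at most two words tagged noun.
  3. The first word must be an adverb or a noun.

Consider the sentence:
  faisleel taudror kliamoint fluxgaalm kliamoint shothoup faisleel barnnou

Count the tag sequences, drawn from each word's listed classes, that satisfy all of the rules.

Candidates per position — 1:faisleel {conjunction}; 2:taudror {adverb,noun}; 3:kliamoint {adverb,conjunction}; 4:fluxgaalm {conjunction,adverb}; 5:kliamoint {adverb,conjunction}; 6:shothoup {conjunction}; 7:faisleel {conjunction}; 8:barnnou {conjunction,adverb}.
There are 32 candidate sequences in total.
Rule 3 cannot be satisfied by any choice of tags from the lexicon.
So there is no consistent tagging.
Count = 0.

0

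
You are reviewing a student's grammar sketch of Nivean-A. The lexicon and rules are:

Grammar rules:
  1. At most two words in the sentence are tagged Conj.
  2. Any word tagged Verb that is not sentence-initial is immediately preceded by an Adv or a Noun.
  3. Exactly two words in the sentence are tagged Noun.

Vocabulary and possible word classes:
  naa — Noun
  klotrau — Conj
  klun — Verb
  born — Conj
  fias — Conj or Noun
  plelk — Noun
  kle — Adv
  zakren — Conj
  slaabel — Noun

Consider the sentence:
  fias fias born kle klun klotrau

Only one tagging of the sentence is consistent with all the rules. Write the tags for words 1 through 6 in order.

Noun Noun Conj Adv Verb Conj

Candidates per position — 1:fias {Conj,Noun}; 2:fias {Conj,Noun}; 3:born {Conj}; 4:kle {Adv}; 5:klun {Verb}; 6:klotrau {Conj}.
At position 1, choosing Conj makes rule 1 impossible to satisfy; hence Noun.
At position 2, choosing Conj makes rule 1 impossible to satisfy; hence Noun.
So the tagging must be: Noun Noun Conj Adv Verb Conj.
Check: rule 1 satisfied; rule 2 satisfied; rule 3 satisfied.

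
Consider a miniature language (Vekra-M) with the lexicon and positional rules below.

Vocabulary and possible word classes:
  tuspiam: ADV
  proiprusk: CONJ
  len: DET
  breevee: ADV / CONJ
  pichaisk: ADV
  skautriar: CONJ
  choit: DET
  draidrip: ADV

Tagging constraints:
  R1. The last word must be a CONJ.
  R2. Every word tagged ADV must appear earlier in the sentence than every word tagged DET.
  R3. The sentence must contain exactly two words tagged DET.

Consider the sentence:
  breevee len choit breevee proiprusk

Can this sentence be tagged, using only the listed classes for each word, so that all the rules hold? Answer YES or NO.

Candidates per position — 1:breevee {ADV,CONJ}; 2:len {DET}; 3:choit {DET}; 4:breevee {ADV,CONJ}; 5:proiprusk {CONJ}.
One satisfying assignment: ADV DET DET CONJ CONJ.
Rule-by-rule: rule 1 ok; rule 2 ok; rule 3 ok.

YES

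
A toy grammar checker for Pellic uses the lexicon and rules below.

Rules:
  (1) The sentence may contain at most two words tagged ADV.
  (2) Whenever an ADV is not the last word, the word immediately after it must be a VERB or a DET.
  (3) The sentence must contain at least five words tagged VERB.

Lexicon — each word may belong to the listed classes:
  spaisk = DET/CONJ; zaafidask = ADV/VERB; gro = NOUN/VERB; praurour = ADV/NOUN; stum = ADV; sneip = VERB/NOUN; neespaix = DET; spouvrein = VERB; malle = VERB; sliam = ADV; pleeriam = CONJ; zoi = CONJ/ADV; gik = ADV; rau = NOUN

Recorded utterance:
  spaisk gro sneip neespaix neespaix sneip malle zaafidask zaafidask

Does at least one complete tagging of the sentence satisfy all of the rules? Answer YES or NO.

Candidates per position — 1:spaisk {DET,CONJ}; 2:gro {NOUN,VERB}; 3:sneip {VERB,NOUN}; 4:neespaix {DET}; 5:neespaix {DET}; 6:sneip {VERB,NOUN}; 7:malle {VERB}; 8:zaafidask {ADV,VERB}; 9:zaafidask {ADV,VERB}.
One satisfying assignment: CONJ VERB VERB DET DET VERB VERB VERB ADV.
Verifying each rule — rule 1 satisfied; rule 2 satisfied; rule 3 satisfied.

YES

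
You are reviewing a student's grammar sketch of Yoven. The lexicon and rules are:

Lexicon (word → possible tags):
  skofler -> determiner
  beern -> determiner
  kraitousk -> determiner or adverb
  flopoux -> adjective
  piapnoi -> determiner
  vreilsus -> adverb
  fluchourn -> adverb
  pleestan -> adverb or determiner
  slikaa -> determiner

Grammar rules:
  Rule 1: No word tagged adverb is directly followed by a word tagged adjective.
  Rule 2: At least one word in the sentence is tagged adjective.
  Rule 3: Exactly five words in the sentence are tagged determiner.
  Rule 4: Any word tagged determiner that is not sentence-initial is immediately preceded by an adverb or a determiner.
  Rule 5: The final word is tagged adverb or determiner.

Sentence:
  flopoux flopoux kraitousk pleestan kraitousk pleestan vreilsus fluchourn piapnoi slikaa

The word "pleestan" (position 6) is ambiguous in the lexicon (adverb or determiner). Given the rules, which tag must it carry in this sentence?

determiner

Candidates per position — 1:flopoux {adjective}; 2:flopoux {adjective}; 3:kraitousk {determiner,adverb}; 4:pleestan {adverb,determiner}; 5:kraitousk {determiner,adverb}; 6:pleestan {adverb,determiner}; 7:vreilsus {adverb}; 8:fluchourn {adverb}; 9:piapnoi {determiner}; 10:slikaa {determiner}.
Position 3: determiner is ruled out by rule 4; that leaves adverb.
Position 4: adverb is ruled out by rule 3; that leaves determiner.
Position 5: adverb is ruled out by rule 3; that leaves determiner.
Position 6: adverb is ruled out by rule 3; that leaves determiner.
That leaves exactly one tagging: adjective adjective adverb determiner determiner determiner adverb adverb determiner determiner.
Checking: rule 1 ok; rule 2 ok; rule 3 ok; rule 4 ok; rule 5 ok.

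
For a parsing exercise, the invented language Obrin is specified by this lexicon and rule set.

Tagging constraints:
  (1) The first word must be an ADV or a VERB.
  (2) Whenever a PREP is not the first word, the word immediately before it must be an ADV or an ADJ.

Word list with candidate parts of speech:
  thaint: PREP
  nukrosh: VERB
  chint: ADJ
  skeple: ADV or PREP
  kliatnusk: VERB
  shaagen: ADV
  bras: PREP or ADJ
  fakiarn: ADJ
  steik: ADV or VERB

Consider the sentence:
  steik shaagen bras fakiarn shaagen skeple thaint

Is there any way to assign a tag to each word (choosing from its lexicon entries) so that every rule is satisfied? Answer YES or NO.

Candidates per position — 1:steik {ADV,VERB}; 2:shaagen {ADV}; 3:bras {PREP,ADJ}; 4:fakiarn {ADJ}; 5:shaagen {ADV}; 6:skeple {ADV,PREP}; 7:thaint {PREP}.
One satisfying assignment: VERB ADV PREP ADJ ADV ADV PREP.
Rule-by-rule: rule 1 satisfied; rule 2 satisfied.

YES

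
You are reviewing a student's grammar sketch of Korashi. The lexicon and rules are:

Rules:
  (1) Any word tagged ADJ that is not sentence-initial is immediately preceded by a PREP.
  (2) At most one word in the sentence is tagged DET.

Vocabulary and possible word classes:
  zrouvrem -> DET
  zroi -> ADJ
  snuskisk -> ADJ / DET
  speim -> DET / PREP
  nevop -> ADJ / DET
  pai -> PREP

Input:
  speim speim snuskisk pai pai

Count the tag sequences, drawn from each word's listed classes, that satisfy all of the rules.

3

Candidates per position — 1:speim {DET,PREP}; 2:speim {DET,PREP}; 3:snuskisk {ADJ,DET}; 4:pai {PREP}; 5:pai {PREP}.
There are 8 candidate sequences in total.
The sequences that satisfy every rule: DET PREP ADJ PREP PREP; PREP PREP ADJ PREP PREP; PREP PREP DET PREP PREP.
Count = 3.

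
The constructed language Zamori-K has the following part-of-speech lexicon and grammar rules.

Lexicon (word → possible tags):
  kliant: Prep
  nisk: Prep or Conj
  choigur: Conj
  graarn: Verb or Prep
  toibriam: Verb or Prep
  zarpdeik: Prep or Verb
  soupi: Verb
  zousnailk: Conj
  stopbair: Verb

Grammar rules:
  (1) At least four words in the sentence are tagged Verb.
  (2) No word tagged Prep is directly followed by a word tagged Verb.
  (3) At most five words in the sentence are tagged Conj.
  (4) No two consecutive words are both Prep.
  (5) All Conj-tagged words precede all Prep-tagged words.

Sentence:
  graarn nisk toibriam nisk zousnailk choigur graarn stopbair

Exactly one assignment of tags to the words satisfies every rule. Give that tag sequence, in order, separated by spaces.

Candidates per position — 1:graarn {Verb,Prep}; 2:nisk {Prep,Conj}; 3:toibriam {Verb,Prep}; 4:nisk {Prep,Conj}; 5:zousnailk {Conj}; 6:choigur {Conj}; 7:graarn {Verb,Prep}; 8:stopbair {Verb}.
If word 1 were Prep, no tagging could satisfy rule 1; so word 1 is Verb.
If word 2 were Prep, no tagging could satisfy rule 5; so word 2 is Conj.
If word 3 were Prep, no tagging could satisfy rule 1; so word 3 is Verb.
If word 4 were Prep, no tagging could satisfy rule 5; so word 4 is Conj.
If word 7 were Prep, no tagging could satisfy rule 1; so word 7 is Verb.
The unique satisfying tagging is: Verb Conj Verb Conj Conj Conj Verb Verb.
Checking: rule 1 holds; rule 2 holds; rule 3 holds; rule 4 holds; rule 5 holds.

Verb Conj Verb Conj Conj Conj Verb Verb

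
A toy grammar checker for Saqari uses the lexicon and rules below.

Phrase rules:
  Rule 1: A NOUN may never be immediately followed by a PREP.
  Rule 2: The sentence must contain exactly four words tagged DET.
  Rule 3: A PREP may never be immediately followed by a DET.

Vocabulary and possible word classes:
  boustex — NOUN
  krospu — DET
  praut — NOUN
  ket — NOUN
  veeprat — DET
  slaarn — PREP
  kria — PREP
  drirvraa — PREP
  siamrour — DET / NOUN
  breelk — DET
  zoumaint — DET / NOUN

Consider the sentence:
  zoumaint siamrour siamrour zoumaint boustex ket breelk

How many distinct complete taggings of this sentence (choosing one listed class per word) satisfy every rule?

4

Candidates per position — 1:zoumaint {DET,NOUN}; 2:siamrour {DET,NOUN}; 3:siamrour {DET,NOUN}; 4:zoumaint {DET,NOUN}; 5:boustex {NOUN}; 6:ket {NOUN}; 7:breelk {DET}.
There are 16 candidate sequences in total.
The sequences that satisfy every rule: DET DET DET NOUN NOUN NOUN DET; DET DET NOUN DET NOUN NOUN DET; DET NOUN DET DET NOUN NOUN DET; NOUN DET DET DET NOUN NOUN DET.
Count = 4.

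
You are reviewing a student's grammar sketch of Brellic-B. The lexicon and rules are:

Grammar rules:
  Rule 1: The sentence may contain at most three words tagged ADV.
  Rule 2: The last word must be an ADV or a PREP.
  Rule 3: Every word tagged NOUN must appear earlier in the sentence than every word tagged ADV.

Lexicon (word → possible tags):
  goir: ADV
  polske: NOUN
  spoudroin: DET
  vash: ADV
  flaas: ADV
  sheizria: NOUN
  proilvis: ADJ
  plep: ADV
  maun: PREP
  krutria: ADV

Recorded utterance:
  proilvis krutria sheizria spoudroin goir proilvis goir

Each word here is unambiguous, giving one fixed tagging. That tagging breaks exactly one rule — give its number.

Fixed tagging: ADJ ADV NOUN DET ADV ADJ ADV.
Checking each rule: R1 holds, R2 holds, R3 violated.
Only rule 3 fails.

3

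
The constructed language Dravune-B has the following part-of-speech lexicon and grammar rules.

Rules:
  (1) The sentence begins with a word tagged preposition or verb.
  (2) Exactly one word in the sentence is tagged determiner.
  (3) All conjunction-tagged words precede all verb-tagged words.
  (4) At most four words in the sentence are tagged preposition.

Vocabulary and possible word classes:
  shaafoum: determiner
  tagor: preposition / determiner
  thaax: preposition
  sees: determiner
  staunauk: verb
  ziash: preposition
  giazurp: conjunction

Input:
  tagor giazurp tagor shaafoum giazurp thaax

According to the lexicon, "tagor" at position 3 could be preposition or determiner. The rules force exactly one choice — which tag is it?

preposition

Candidates per position — 1:tagor {preposition,determiner}; 2:giazurp {conjunction}; 3:tagor {preposition,determiner}; 4:shaafoum {determiner}; 5:giazurp {conjunction}; 6:thaax {preposition}.
At position 1, choosing determiner makes rule 1 impossible to satisfy; hence preposition.
At position 3, choosing determiner makes rule 2 impossible to satisfy; hence preposition.
The unique satisfying tagging is: preposition conjunction preposition determiner conjunction preposition.
Check: rule 1 ok; rule 2 ok; rule 3 ok; rule 4 ok.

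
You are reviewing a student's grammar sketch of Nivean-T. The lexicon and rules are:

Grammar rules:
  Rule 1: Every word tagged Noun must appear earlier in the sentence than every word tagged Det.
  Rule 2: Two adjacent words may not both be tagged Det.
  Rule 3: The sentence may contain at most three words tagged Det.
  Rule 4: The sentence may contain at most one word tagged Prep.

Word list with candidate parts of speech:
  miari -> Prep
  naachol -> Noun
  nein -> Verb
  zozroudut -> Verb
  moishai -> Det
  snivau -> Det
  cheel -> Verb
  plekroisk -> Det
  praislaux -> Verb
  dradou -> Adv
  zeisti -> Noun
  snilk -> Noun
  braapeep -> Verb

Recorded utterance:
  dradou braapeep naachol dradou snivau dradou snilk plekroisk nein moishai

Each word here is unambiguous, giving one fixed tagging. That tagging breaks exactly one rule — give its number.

1

Fixed tagging: Adv Verb Noun Adv Det Adv Noun Det Verb Det.
Checking each rule: R1 fail, R2 pass, R3 pass, R4 pass.
Only rule 1 fails.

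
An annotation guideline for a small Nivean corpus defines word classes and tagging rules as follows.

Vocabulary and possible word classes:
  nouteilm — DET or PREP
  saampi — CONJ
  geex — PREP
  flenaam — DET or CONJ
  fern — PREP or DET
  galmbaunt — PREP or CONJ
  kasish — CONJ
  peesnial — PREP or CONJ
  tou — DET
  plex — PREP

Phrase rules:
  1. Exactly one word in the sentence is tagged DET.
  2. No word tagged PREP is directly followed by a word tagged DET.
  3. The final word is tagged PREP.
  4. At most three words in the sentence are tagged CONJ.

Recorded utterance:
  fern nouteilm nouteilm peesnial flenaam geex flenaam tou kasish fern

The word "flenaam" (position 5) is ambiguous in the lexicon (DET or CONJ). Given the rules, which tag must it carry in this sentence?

Candidates per position — 1:fern {PREP,DET}; 2:nouteilm {DET,PREP}; 3:nouteilm {DET,PREP}; 4:peesnial {PREP,CONJ}; 5:flenaam {DET,CONJ}; 6:geex {PREP}; 7:flenaam {DET,CONJ}; 8:tou {DET}; 9:kasish {CONJ}; 10:fern {PREP,DET}.
If word 1 were DET, no tagging could satisfy rule 1; so word 1 is PREP.
If word 2 were DET, no tagging could satisfy rule 1; so word 2 is PREP.
If word 3 were DET, no tagging could satisfy rule 1; so word 3 is PREP.
If word 5 were DET, no tagging could satisfy rule 1; so word 5 is CONJ.
If word 7 were DET, no tagging could satisfy rule 1; so word 7 is CONJ.
If word 10 were DET, no tagging could satisfy rule 1; so word 10 is PREP.
If word 4 were CONJ, no tagging could satisfy rule 4; so word 4 is PREP.
The only consistent sequence is: PREP PREP PREP PREP CONJ PREP CONJ DET CONJ PREP.
Checking: rule 1 ok; rule 2 ok; rule 3 ok; rule 4 ok.

CONJ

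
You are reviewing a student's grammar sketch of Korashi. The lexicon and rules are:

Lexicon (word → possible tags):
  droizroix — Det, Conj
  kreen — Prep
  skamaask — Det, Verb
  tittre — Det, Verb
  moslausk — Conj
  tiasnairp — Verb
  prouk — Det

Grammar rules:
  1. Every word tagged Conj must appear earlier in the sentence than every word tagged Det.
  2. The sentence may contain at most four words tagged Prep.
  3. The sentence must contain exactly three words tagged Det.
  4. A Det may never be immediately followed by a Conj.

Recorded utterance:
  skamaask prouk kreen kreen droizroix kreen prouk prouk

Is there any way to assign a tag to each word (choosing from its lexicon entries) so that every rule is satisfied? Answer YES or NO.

Candidates per position — 1:skamaask {Det,Verb}; 2:prouk {Det}; 3:kreen {Prep}; 4:kreen {Prep}; 5:droizroix {Det,Conj}; 6:kreen {Prep}; 7:prouk {Det}; 8:prouk {Det}.
Every candidate sequence violates at least one rule; no consistent tagging exists.

NO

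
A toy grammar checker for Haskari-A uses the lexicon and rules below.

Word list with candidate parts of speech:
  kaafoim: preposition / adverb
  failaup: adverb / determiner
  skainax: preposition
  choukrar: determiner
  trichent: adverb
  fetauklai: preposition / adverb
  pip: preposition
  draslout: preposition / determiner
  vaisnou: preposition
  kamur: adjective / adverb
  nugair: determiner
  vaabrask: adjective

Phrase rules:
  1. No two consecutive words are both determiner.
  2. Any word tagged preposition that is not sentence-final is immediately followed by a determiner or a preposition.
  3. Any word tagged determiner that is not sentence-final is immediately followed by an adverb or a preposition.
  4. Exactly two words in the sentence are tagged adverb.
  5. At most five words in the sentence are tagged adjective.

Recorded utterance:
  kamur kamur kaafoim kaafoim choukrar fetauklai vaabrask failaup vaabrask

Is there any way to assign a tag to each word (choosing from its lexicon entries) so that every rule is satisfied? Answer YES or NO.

Candidates per position — 1:kamur {adjective,adverb}; 2:kamur {adjective,adverb}; 3:kaafoim {preposition,adverb}; 4:kaafoim {preposition,adverb}; 5:choukrar {determiner}; 6:fetauklai {preposition,adverb}; 7:vaabrask {adjective}; 8:failaup {adverb,determiner}; 9:vaabrask {adjective}.
One satisfying assignment: adjective adjective preposition preposition determiner adverb adjective adverb adjective.
Verifying each rule — rule 1 holds; rule 2 holds; rule 3 holds; rule 4 holds; rule 5 holds.

YES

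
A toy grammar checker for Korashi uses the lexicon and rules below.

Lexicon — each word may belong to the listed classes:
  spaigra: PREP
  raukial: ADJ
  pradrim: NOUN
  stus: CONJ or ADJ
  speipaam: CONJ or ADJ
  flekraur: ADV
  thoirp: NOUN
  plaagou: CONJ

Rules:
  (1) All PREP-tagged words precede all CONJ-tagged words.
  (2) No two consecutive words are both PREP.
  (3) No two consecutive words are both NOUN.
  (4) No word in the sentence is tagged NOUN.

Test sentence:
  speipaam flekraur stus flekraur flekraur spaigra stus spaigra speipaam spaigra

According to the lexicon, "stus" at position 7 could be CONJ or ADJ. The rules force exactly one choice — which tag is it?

ADJ

Candidates per position — 1:speipaam {CONJ,ADJ}; 2:flekraur {ADV}; 3:stus {CONJ,ADJ}; 4:flekraur {ADV}; 5:flekraur {ADV}; 6:spaigra {PREP}; 7:stus {CONJ,ADJ}; 8:spaigra {PREP}; 9:speipaam {CONJ,ADJ}; 10:spaigra {PREP}.
Position 1: CONJ is ruled out by rule 1; that leaves ADJ.
Position 3: CONJ is ruled out by rule 1; that leaves ADJ.
Position 7: CONJ is ruled out by rule 1; that leaves ADJ.
Position 9: CONJ is ruled out by rule 1; that leaves ADJ.
The unique satisfying tagging is: ADJ ADV ADJ ADV ADV PREP ADJ PREP ADJ PREP.
Verifying each rule — rule 1 holds; rule 2 holds; rule 3 holds; rule 4 holds.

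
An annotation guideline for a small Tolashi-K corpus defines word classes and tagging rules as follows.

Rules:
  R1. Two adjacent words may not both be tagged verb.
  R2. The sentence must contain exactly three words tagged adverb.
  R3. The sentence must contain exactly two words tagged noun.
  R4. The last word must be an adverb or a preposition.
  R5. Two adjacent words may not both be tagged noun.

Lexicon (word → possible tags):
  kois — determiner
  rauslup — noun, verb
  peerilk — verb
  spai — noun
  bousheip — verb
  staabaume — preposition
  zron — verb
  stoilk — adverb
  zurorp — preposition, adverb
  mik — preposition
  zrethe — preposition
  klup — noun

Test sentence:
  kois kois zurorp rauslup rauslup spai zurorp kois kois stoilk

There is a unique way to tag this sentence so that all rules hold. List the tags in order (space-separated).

determiner determiner adverb noun verb noun adverb determiner determiner adverb

Candidates per position — 1:kois {determiner}; 2:kois {determiner}; 3:zurorp {preposition,adverb}; 4:rauslup {noun,verb}; 5:rauslup {noun,verb}; 6:spai {noun}; 7:zurorp {preposition,adverb}; 8:kois {determiner}; 9:kois {determiner}; 10:stoilk {adverb}.
At position 3, choosing preposition makes rule 2 impossible to satisfy; hence adverb.
At position 5, choosing noun makes rule 5 impossible to satisfy; hence verb.
At position 7, choosing preposition makes rule 2 impossible to satisfy; hence adverb.
At position 4, choosing verb makes rule 1 impossible to satisfy; hence noun.
The unique satisfying tagging is: determiner determiner adverb noun verb noun adverb determiner determiner adverb.
Checking: rule 1 ok; rule 2 ok; rule 3 ok; rule 4 ok; rule 5 ok.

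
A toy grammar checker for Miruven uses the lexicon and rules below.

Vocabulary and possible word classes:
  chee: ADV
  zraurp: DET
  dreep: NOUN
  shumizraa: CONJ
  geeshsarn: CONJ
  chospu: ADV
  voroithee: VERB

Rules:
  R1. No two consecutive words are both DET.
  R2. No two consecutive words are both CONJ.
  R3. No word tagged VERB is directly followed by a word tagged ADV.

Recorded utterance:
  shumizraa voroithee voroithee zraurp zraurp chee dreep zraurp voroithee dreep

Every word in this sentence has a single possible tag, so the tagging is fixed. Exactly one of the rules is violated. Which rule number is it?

1

Fixed tagging: CONJ VERB VERB DET DET ADV NOUN DET VERB NOUN.
Applying the rules: R1 violated, R2 holds, R3 holds.
Only rule 1 fails.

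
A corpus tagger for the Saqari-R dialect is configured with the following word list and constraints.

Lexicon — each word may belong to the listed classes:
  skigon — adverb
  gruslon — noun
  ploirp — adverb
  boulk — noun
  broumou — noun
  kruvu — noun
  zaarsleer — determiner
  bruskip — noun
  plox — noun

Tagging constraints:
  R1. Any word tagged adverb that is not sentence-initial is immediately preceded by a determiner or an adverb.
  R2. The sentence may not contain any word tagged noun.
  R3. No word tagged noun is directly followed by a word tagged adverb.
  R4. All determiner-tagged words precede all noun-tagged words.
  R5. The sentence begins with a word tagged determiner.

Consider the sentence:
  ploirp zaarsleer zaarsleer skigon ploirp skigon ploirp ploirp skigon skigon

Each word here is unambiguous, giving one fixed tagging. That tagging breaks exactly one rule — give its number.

Fixed tagging: adverb determiner determiner adverb adverb adverb adverb adverb adverb adverb.
Applying the rules: R1 ok, R2 ok, R3 ok, R4 ok, R5 fails.
Only rule 5 fails.

5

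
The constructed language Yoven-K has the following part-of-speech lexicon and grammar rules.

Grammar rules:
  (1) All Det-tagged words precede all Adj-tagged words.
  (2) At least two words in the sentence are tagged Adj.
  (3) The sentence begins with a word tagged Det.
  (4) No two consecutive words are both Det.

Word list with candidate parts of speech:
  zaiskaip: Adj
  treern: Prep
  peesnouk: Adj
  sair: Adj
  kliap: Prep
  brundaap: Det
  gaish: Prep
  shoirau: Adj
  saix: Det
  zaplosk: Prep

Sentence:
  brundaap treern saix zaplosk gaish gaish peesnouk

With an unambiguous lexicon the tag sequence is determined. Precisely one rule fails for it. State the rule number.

2

Fixed tagging: Det Prep Det Prep Prep Prep Adj.
Checking each rule: R1 pass, R2 fail, R3 pass, R4 pass.
Only rule 2 fails.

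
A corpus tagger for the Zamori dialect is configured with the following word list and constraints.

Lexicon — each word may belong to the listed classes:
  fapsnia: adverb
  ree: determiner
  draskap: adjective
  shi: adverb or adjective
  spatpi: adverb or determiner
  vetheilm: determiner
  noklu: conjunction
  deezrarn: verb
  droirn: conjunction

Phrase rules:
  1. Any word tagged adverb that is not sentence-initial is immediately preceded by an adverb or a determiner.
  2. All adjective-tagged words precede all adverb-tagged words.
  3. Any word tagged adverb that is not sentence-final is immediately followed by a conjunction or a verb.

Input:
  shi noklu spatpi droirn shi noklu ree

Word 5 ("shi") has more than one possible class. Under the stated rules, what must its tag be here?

Candidates per position — 1:shi {adverb,adjective}; 2:noklu {conjunction}; 3:spatpi {adverb,determiner}; 4:droirn {conjunction}; 5:shi {adverb,adjective}; 6:noklu {conjunction}; 7:ree {determiner}.
If word 3 were adverb, no tagging could satisfy rule 1; so word 3 is determiner.
If word 5 were adverb, no tagging could satisfy rule 1; so word 5 is adjective.
If word 1 were adverb, no tagging could satisfy rule 2; so word 1 is adjective.
The only consistent sequence is: adjective conjunction determiner conjunction adjective conjunction determiner.
Verifying each rule — rule 1 ok; rule 2 ok; rule 3 ok.

adjective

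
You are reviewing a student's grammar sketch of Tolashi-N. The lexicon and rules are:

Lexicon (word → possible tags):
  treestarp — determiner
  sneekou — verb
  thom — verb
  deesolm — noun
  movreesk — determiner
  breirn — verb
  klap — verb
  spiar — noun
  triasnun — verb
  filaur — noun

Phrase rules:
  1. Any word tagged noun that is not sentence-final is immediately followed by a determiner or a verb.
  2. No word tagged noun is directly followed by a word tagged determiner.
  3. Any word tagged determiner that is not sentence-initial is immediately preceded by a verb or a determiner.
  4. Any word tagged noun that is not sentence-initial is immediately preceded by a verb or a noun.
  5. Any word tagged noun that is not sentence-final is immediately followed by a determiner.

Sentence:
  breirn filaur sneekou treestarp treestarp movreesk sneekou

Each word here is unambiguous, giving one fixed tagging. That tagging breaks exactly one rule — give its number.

5

Fixed tagging: verb noun verb determiner determiner determiner verb.
Applying the rules: R1 holds, R2 holds, R3 holds, R4 holds, R5 violated.
Only rule 5 fails.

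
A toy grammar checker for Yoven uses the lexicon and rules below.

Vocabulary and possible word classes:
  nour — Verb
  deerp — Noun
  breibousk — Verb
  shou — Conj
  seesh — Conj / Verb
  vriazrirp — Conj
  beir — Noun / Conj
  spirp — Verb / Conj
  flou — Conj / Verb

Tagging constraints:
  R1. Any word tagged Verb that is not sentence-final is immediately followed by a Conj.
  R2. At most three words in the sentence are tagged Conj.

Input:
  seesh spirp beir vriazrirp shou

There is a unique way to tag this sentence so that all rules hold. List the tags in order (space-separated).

Verb Conj Noun Conj Conj

Candidates per position — 1:seesh {Conj,Verb}; 2:spirp {Verb,Conj}; 3:beir {Noun,Conj}; 4:vriazrirp {Conj}; 5:shou {Conj}.
The remaining ambiguous positions (1, 2, 3) are resolved jointly — only one combination satisfies every rule.
That leaves exactly one tagging: Verb Conj Noun Conj Conj.
Check: rule 1 satisfied; rule 2 satisfied.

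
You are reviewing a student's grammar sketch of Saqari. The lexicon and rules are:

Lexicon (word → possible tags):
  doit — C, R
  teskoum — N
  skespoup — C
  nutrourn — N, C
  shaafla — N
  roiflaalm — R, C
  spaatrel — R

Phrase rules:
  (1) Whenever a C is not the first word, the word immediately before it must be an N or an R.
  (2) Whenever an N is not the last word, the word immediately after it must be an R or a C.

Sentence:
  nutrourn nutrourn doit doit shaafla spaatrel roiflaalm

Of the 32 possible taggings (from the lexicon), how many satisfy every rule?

Candidates per position — 1:nutrourn {N,C}; 2:nutrourn {N,C}; 3:doit {C,R}; 4:doit {C,R}; 5:shaafla {N}; 6:spaatrel {R}; 7:roiflaalm {R,C}.
There are 32 candidate sequences in total.
Checking each against the rules leaves 10 sequences.
Count = 10.

10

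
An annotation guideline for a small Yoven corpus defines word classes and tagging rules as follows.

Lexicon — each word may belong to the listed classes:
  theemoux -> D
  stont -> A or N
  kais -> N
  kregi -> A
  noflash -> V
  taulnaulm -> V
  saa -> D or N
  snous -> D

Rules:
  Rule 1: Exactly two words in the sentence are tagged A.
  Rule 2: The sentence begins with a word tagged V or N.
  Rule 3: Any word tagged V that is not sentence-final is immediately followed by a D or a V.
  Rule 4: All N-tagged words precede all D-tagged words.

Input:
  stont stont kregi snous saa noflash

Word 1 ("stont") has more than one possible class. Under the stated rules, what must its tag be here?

Candidates per position — 1:stont {A,N}; 2:stont {A,N}; 3:kregi {A}; 4:snous {D}; 5:saa {D,N}; 6:noflash {V}.
Position 1: tagging it A would leave rule 2 unsatisfiable, so it must be N.
Position 2: tagging it N would leave rule 1 unsatisfiable, so it must be A.
Position 5: tagging it N would leave rule 4 unsatisfiable, so it must be D.
The unique satisfying tagging is: N A A D D V.
Checking: rule 1 holds; rule 2 holds; rule 3 holds; rule 4 holds.

N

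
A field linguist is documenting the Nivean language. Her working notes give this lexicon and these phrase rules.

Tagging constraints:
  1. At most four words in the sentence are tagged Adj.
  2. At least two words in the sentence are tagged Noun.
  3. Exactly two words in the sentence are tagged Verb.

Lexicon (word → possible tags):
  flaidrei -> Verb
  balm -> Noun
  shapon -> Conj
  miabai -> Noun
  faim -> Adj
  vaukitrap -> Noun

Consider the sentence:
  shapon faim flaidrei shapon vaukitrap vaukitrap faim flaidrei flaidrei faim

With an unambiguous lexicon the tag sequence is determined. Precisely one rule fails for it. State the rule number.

3

Fixed tagging: Conj Adj Verb Conj Noun Noun Adj Verb Verb Adj.
Applying the rules: R1 holds, R2 holds, R3 violated.
Only rule 3 fails.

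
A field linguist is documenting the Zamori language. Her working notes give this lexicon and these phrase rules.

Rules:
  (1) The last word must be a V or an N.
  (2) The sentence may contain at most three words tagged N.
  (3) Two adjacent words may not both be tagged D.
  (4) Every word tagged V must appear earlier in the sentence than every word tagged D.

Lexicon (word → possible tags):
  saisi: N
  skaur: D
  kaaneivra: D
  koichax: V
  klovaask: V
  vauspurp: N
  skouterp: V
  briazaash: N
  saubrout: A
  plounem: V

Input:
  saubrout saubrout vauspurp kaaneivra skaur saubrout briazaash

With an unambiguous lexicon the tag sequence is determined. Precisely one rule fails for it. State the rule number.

3

Fixed tagging: A A N D D A N.
Rule check: R1 ✓, R2 ✓, R3 ✗, R4 ✓.
Only rule 3 fails.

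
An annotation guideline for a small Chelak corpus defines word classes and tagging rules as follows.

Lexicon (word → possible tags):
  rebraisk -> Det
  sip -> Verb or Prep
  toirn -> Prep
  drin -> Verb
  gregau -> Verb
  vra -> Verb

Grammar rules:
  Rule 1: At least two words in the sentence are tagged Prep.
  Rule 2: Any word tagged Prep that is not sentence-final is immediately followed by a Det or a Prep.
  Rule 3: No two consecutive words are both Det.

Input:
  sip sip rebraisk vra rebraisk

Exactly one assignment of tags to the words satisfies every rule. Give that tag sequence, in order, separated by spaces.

Prep Prep Det Verb Det

Candidates per position — 1:sip {Verb,Prep}; 2:sip {Verb,Prep}; 3:rebraisk {Det}; 4:vra {Verb}; 5:rebraisk {Det}.
Position 1: tagging it Verb would leave rule 1 unsatisfiable, so it must be Prep.
Position 2: tagging it Verb would leave rule 1 unsatisfiable, so it must be Prep.
That leaves exactly one tagging: Prep Prep Det Verb Det.
Checking: rule 1 holds; rule 2 holds; rule 3 holds.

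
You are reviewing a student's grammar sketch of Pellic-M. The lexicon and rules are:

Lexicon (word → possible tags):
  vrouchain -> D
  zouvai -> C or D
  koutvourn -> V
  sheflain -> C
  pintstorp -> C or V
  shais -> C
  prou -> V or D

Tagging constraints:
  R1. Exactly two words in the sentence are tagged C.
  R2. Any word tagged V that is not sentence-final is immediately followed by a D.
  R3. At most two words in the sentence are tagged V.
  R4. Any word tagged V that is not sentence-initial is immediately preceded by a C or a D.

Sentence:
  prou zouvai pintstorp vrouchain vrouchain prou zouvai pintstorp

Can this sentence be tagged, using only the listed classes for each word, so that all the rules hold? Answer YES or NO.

YES

Candidates per position — 1:prou {V,D}; 2:zouvai {C,D}; 3:pintstorp {C,V}; 4:vrouchain {D}; 5:vrouchain {D}; 6:prou {V,D}; 7:zouvai {C,D}; 8:pintstorp {C,V}.
One satisfying assignment: V D C D D D C V.
Verifying each rule — rule 1 holds; rule 2 holds; rule 3 holds; rule 4 holds.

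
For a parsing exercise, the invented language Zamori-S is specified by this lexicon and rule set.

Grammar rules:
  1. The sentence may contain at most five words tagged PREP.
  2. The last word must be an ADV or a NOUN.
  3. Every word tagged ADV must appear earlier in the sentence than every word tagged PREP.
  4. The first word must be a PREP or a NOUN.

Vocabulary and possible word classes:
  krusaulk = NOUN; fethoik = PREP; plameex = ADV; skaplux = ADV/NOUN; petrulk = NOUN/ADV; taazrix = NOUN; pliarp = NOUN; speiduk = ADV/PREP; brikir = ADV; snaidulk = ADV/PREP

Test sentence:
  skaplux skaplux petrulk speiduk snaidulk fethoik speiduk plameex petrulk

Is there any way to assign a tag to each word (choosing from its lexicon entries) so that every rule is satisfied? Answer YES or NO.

Candidates per position — 1:skaplux {ADV,NOUN}; 2:skaplux {ADV,NOUN}; 3:petrulk {NOUN,ADV}; 4:speiduk {ADV,PREP}; 5:snaidulk {ADV,PREP}; 6:fethoik {PREP}; 7:speiduk {ADV,PREP}; 8:plameex {ADV}; 9:petrulk {NOUN,ADV}.
Rule 3 cannot be satisfied by any choice of tags from the lexicon.
So there is no consistent tagging.

NO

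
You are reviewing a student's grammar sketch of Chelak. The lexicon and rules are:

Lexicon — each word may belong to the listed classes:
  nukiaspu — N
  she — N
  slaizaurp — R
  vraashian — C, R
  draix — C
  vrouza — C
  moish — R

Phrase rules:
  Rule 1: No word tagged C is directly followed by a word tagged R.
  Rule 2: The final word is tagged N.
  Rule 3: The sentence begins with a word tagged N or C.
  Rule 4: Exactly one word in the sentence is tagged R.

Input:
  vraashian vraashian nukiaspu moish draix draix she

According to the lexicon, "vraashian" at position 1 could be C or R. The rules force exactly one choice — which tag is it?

C

Candidates per position — 1:vraashian {C,R}; 2:vraashian {C,R}; 3:nukiaspu {N}; 4:moish {R}; 5:draix {C}; 6:draix {C}; 7:she {N}.
If word 1 were R, no tagging could satisfy rule 3; so word 1 is C.
If word 2 were R, no tagging could satisfy rule 1; so word 2 is C.
The unique satisfying tagging is: C C N R C C N.
Checking: rule 1 ✓; rule 2 ✓; rule 3 ✓; rule 4 ✓.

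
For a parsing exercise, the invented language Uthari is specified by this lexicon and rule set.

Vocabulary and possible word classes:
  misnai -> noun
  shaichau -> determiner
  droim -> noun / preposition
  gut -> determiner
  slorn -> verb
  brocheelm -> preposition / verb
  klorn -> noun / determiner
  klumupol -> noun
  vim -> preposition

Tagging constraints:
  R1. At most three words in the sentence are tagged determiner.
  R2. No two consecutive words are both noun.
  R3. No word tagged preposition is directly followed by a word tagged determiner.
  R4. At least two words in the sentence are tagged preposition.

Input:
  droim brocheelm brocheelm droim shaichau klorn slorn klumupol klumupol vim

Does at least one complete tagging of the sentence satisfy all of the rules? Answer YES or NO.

NO

Candidates per position — 1:droim {noun,preposition}; 2:brocheelm {preposition,verb}; 3:brocheelm {preposition,verb}; 4:droim {noun,preposition}; 5:shaichau {determiner}; 6:klorn {noun,determiner}; 7:slorn {verb}; 8:klumupol {noun}; 9:klumupol {noun}; 10:vim {preposition}.
Rule 2 cannot be satisfied by any choice of tags from the lexicon.
So there is no consistent tagging.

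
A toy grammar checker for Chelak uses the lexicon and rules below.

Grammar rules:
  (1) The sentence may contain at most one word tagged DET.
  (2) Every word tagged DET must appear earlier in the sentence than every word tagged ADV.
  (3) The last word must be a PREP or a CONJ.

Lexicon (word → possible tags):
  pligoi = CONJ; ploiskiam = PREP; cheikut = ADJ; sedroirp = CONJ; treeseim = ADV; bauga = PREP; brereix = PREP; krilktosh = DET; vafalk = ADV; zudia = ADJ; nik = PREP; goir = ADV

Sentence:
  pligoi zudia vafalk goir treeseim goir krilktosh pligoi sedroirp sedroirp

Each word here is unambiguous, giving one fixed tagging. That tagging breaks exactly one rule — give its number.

Fixed tagging: CONJ ADJ ADV ADV ADV ADV DET CONJ CONJ CONJ.
Checking each rule: R1 ok, R2 fails, R3 ok.
Only rule 2 fails.

2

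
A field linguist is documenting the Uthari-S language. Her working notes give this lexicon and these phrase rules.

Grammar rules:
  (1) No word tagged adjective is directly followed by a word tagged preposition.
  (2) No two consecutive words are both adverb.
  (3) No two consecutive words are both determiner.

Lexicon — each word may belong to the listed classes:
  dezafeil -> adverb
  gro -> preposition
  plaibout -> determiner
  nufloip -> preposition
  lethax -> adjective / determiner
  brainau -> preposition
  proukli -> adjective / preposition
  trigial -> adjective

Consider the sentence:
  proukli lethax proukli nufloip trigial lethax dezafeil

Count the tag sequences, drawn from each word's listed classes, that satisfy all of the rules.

4

Candidates per position — 1:proukli {adjective,preposition}; 2:lethax {adjective,determiner}; 3:proukli {adjective,preposition}; 4:nufloip {preposition}; 5:trigial {adjective}; 6:lethax {adjective,determiner}; 7:dezafeil {adverb}.
There are 16 candidate sequences in total.
The sequences that satisfy every rule: adjective determiner preposition preposition adjective adjective adverb; adjective determiner preposition preposition adjective determiner adverb; preposition determiner preposition preposition adjective adjective adverb; preposition determiner preposition preposition adjective determiner adverb.
Count = 4.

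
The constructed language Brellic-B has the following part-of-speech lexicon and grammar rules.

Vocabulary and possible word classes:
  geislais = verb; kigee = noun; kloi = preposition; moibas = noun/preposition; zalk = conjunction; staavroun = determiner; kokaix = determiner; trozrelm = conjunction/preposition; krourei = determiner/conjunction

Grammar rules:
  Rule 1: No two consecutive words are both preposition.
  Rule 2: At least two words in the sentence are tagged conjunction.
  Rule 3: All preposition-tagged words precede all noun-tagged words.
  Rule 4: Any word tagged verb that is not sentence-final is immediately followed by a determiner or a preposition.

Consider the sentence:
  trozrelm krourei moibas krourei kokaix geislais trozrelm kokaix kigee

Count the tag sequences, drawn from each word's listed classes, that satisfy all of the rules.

Candidates per position — 1:trozrelm {conjunction,preposition}; 2:krourei {determiner,conjunction}; 3:moibas {noun,preposition}; 4:krourei {determiner,conjunction}; 5:kokaix {determiner}; 6:geislais {verb}; 7:trozrelm {conjunction,preposition}; 8:kokaix {determiner}; 9:kigee {noun}.
There are 32 candidate sequences in total.
The sequences that satisfy every rule: conjunction determiner preposition conjunction determiner verb preposition determiner noun; conjunction conjunction preposition determiner determiner verb preposition determiner noun; conjunction conjunction preposition conjunction determiner verb preposition determiner noun; preposition conjunction preposition conjunction determiner verb preposition determiner noun.
Count = 4.

4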